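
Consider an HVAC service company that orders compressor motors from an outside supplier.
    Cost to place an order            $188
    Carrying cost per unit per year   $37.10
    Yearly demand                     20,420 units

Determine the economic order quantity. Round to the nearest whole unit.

2DS/H = 2·20,420·188/37.1 = 206,952.02
EOQ = √206,952.02 ≈ 454.92

455 units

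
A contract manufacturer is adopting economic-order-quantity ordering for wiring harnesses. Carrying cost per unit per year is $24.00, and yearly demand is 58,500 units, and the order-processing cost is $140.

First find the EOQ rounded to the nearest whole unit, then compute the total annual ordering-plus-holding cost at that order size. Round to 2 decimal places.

EOQ = √(2DS/H) = √(2 × 58,500 × 140 / 24)
    = √(682,500.00) ≈ 826.14 → Q = 826 units
Ordering: D/Q × S = 58,500/826 × $140 = $9,915.25
Holding:  Q/2 × H = 826/2 × $24 = $9,912.00
Total = $9,915.25 + $9,912.00 = $19,827.25

$19,827.25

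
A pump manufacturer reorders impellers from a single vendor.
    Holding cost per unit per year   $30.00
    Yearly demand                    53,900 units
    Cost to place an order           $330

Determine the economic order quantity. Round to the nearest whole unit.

1,089 units

Optimal lot size Q* = (2 × 53,900 × $330 / $30)^½ ≈ 1,088.94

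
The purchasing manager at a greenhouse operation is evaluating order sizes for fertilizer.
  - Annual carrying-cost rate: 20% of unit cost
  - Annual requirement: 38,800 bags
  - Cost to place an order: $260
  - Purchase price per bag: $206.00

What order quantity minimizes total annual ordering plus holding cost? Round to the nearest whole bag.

Holding cost per bag per year: H = 20% × $206 = $41.2000
2DS/H = 2·38,800·260/41.2 = 489,708.74
EOQ = √489,708.74 ≈ 699.79

700 bags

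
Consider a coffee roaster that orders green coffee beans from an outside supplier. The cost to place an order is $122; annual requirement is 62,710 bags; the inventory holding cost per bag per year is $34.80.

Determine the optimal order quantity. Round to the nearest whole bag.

2DS/H = 2·62,710·122/34.8 = 439,690.80
EOQ = √439,690.80 ≈ 663.09

663 bags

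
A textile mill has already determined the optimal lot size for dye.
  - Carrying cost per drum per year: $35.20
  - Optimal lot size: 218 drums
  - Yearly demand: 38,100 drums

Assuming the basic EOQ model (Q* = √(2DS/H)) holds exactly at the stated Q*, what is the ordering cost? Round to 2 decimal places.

$21.95

From Q* = √(2DS/H) ⇒ Q*² = 2DS/H.
S = Q²H / (2D) = 218² × 35.2 / (2 × 38,100) = 21.9533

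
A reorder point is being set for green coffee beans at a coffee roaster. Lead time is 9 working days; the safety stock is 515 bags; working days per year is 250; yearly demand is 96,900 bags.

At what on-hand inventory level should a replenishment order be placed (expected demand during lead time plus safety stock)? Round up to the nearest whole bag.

Daily demand d = 96,900 / 250 = 387.600 bags/day
Demand during lead time = 387.600 × 9 = 3,488.40
Reorder point = 3,488.40 + 515 = 4,003.40 → round up

4,004 bags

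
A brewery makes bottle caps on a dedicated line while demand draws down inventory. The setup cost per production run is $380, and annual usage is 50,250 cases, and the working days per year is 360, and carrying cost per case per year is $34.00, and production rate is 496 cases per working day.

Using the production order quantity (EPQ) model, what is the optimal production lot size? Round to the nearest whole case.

Daily demand d = 50,250/360 = 139.583; p = 496; 1 − d/p = 0.71858
EPQ = √(2DS / (H(1 − d/p)))
    = √(2 × 50,250 × 380 / (34 × 0.71858)) ≈ 1,250.25

1,250 cases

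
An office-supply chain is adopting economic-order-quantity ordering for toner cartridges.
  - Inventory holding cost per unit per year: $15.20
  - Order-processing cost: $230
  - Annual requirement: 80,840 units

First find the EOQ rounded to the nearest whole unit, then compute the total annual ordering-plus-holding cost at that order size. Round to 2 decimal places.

Q* = √(2·D·S / H) = √(2·80,840·230 / 15.2) = √2,446,473.7 ≈ 1,564.12 → Q = 1,564 units
Orders/yr = 80,840/1,564 = 51.688; ordering cost = 51.688 × $230 = $11,888.24
Average inventory = 1,564/2 = 782; holding cost = 782 × $15.2 = $11,886.40
Total = $11,888.24 + $11,886.40 = $23,774.64

$23,774.64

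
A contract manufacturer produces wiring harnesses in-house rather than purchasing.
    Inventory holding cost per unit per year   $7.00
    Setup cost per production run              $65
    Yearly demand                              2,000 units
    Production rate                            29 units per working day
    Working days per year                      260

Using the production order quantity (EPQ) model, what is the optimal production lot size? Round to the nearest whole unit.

225 units

d = 2,000/260 = 7.6923 units/day;  effective holding cost H(1 − d/p) = 7·(1 − 7.6923/29) = 5.14324
Q* = √(2DS / H_eff) = √(2·2,000·65 / 5.14324) ≈ 224.84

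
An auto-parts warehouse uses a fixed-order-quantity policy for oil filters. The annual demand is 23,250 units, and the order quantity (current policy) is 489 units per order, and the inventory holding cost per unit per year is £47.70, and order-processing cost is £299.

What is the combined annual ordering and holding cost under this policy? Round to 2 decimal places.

£25,878.91

Orders/yr = 23,250/489 = 47.546; ordering cost = 47.546 × £299 = £14,216.26
Average inventory = 489/2 = 244.5; holding cost = 244.5 × £47.7 = £11,662.65
Total = £14,216.26 + £11,662.65 = £25,878.91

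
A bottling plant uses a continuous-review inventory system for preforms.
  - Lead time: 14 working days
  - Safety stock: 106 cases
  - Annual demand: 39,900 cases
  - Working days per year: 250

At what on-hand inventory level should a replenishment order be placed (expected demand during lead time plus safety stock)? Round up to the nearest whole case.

Daily demand d = 39,900 / 250 = 159.600 cases/day
Demand during lead time = 159.600 × 14 = 2,234.40
Reorder point = 2,234.40 + 106 = 2,340.40 → round up

2,341 cases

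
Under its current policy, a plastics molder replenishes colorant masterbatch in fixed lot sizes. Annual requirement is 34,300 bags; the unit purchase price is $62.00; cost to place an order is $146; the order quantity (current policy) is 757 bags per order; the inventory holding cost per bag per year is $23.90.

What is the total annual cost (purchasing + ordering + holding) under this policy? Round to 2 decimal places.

Annual ordering cost = (D/Q)·S = (34,300/757) × 146 = $6,615.32
Annual holding cost  = (Q/2)·H = (757/2) × 23.9 = $9,046.15
Purchase cost = D·C = 34,300 × 62 = $2,126,600.00
Total = $6,615.32 + $9,046.15 + $2,126,600.00 = $2,142,261.47

$2,142,261.47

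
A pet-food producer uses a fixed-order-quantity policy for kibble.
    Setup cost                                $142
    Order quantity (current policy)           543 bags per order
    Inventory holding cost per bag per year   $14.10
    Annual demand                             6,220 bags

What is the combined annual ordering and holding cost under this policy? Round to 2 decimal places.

Ordering: D/Q × S = 6,220/543 × $142 = $1,626.59
Holding:  Q/2 × H = 543/2 × $14.1 = $3,828.15
Total = $1,626.59 + $3,828.15 = $5,454.74

$5,454.74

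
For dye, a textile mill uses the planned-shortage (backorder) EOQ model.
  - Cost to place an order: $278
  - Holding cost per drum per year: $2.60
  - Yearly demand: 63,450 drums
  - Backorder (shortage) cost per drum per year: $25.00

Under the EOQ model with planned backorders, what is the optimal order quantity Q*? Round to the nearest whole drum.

Basic EOQ = √(2·63,450·278/2.6) = 3,683.550
Backorder adjustment √((H+b)/b) = √((2.6+25)/25) = 1.0507
Q* = 3,683.550 × 1.0507 ≈ 3,870.36

3,870 drums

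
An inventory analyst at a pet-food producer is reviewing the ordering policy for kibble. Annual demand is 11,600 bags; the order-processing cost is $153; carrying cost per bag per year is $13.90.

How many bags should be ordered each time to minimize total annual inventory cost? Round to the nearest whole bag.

505 bags

2DS/H = 2·11,600·153/13.9 = 255,366.91
EOQ = √255,366.91 ≈ 505.34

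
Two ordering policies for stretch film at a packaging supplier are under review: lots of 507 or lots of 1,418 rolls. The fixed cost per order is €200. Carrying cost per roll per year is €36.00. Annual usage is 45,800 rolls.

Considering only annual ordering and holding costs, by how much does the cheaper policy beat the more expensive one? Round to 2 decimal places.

€4,790.74

TC(Q) = (D/Q)S + (Q/2)H
TC(507) = (45,800/507)×200 + (507/2)×36 = €27,193.06
TC(1,418) = (45,800/1,418)×200 + (1,418/2)×36 = €31,983.80
|ΔTC| = |€27,193.06 − €31,983.80| = €4,790.74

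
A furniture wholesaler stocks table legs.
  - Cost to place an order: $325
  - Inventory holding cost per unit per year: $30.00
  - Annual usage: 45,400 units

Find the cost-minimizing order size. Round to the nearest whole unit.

2DS/H = 2·45,400·325/30 = 983,666.67
EOQ = √983,666.67 ≈ 991.80

992 units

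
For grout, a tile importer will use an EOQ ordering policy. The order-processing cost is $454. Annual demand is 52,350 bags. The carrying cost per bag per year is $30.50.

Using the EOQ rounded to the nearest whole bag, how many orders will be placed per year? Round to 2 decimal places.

41.95 orders per year

Q* = √(2·D·S / H) = √(2·52,350·454 / 30.5) = √1,558,485.2 ≈ 1,248.39 → Q = 1,248
Orders per year = D/Q = 52,350 / 1,248 = 41.947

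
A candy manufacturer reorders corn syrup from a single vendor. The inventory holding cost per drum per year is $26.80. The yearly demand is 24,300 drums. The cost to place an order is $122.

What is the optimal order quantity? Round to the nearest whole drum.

470 drums

EOQ = √(2DS/H) = √(2 × 24,300 × 122 / 26.8)
    = √(221,238.81) ≈ 470.36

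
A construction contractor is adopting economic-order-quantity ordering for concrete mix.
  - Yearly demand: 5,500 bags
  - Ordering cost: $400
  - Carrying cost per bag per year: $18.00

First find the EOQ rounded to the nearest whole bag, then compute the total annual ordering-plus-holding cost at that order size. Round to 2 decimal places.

Optimal lot size Q* = (2 × 5,500 × $400 / $18)^½ ≈ 494.41 → Q = 494 bags
Orders/yr = 5,500/494 = 11.134; ordering cost = 11.134 × $400 = $4,453.44
Average inventory = 494/2 = 247; holding cost = 247 × $18 = $4,446.00
Total = $4,453.44 + $4,446.00 = $8,899.44

$8,899.44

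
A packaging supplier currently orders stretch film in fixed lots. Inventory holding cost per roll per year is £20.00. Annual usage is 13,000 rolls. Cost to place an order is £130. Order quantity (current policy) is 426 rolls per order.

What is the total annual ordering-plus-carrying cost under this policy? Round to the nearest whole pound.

Annual ordering cost = (D/Q)·S = (13,000/426) × 130 = £3,967.14
Annual holding cost  = (Q/2)·H = (426/2) × 20 = £4,260.00
Total = £3,967.14 + £4,260.00 = £8,227.14

£8,227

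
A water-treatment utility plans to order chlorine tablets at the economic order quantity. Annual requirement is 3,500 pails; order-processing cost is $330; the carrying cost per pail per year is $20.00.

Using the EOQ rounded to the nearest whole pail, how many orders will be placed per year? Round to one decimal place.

Optimal lot size Q* = (2 × 3,500 × $330 / $20)^½ ≈ 339.85 → Q = 340
N = D/Q = 3,500/340 ≈ 10.294 orders/yr

10.3 orders per year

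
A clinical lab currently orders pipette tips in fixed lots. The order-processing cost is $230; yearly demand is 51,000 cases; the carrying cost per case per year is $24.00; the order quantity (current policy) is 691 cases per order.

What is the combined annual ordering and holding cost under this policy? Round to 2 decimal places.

Ordering: D/Q × S = 51,000/691 × $230 = $16,975.40
Holding:  Q/2 × H = 691/2 × $24 = $8,292.00
Total = $16,975.40 + $8,292.00 = $25,267.40

$25,267.40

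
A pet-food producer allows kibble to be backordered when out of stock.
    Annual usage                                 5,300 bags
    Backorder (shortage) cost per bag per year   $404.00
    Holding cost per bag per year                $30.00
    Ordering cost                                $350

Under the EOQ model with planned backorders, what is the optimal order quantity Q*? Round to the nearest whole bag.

364 bags

Q* = √(2DS/H) · √((H + b)/b)
   = √(2 × 5,300 × 350 / 30) · √((30 + 404) / 404)
   = 351.663 × 1.0365 ≈ 364.49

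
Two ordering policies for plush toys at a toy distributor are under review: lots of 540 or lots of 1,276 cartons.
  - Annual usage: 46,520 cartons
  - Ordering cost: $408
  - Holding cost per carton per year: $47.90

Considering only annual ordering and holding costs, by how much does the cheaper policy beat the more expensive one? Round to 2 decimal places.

For each Q, cost = (D/Q)·S + (Q/2)·H.
TC(540) = (46,520/540)×408 + (540/2)×47.9 = $48,081.44
TC(1,276) = (46,520/1,276)×408 + (1,276/2)×47.9 = $45,434.93
Cheaper: Q = 1,276.  Difference = $2,646.51

$2,646.51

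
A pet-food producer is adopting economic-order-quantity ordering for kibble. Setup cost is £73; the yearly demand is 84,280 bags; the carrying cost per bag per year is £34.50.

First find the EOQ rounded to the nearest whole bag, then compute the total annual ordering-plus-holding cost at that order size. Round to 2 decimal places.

Optimal lot size Q* = (2 × 84,280 × £73 / £34.5)^½ ≈ 597.21 → Q = 597 bags
Ordering: D/Q × S = 84,280/597 × £73 = £10,305.59
Holding:  Q/2 × H = 597/2 × £34.5 = £10,298.25
Total = £10,305.59 + £10,298.25 = £20,603.84

£20,603.84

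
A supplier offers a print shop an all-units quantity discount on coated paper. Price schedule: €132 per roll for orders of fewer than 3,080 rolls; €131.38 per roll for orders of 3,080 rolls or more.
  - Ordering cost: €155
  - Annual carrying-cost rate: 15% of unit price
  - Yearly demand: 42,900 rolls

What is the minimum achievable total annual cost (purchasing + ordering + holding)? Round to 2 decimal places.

€5,668,709.71

H₁ = 15%×€132 = €19.8000;  H₂ = 15%×€131.38 = €19.7070
EOQ₁ = √(2×42,900×155/19.8000) = 819.55  (< 3,080, feasible at tier 1)
EOQ₂ = √(2×42,900×155/19.7070) = 821.48  (< 3,080 → use Q = 3,080 at tier-2 price)
TC(tier 1 (EOQ₁), Q≈819.6) = €5,679,027.14
TC(tier 2, Q≈3,080.0) = €5,668,709.71
Minimum at tier 2: €5,668,709.71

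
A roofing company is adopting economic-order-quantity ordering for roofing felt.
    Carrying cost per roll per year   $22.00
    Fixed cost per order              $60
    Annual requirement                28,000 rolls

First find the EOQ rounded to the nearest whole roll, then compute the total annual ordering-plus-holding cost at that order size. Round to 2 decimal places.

Q* = √(2·D·S / H) = √(2·28,000·60 / 22) = √152,727.3 ≈ 390.80 → Q = 391 rolls
Annual ordering cost = (D/Q)·S = (28,000/391) × 60 = $4,296.68
Annual holding cost  = (Q/2)·H = (391/2) × 22 = $4,301.00
Total = $4,296.68 + $4,301.00 = $8,597.68

$8,597.68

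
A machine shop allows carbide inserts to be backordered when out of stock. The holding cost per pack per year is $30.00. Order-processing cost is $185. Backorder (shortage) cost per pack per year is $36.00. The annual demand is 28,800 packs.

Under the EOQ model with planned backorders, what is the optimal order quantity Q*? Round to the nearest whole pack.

Q* = √(2DS/H) · √((H + b)/b)
   = √(2 × 28,800 × 185 / 30) · √((30 + 36) / 36)
   = 595.987 × 1.3540 ≈ 806.97

807 packs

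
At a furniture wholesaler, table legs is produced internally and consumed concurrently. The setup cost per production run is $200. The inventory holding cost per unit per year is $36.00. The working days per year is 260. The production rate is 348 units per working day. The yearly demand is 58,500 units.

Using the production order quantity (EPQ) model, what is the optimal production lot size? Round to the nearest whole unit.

Daily demand d = 58,500/260 = 225.000; p = 348; 1 − d/p = 0.35345
EPQ = √(2DS / (H(1 − d/p)))
    = √(2 × 58,500 × 200 / (36 × 0.35345)) ≈ 1,356.11

1,356 units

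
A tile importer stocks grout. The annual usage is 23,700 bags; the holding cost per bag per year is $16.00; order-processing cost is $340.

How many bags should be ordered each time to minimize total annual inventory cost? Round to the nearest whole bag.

1,004 bags

EOQ = √(2DS/H) = √(2 × 23,700 × 340 / 16)
    = √(1,007,250.00) ≈ 1,003.62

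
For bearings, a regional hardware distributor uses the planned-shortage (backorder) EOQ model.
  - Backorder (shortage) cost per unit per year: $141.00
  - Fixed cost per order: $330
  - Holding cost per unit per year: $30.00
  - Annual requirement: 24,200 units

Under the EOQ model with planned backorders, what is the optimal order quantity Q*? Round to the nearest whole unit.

804 units

Q* = √(2DS/H) · √((H + b)/b)
   = √(2 × 24,200 × 330 / 30) · √((30 + 141) / 141)
   = 729.657 × 1.1013 ≈ 803.54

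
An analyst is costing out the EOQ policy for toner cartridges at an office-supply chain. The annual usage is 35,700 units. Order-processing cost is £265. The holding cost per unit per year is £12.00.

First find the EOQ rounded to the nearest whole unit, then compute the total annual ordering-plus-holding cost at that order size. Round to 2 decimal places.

Q* = √(2·D·S / H) = √(2·35,700·265 / 12) = √1,576,750.0 ≈ 1,255.69 → Q = 1,256 units
Annual ordering cost = (D/Q)·S = (35,700/1,256) × 265 = £7,532.25
Annual holding cost  = (Q/2)·H = (1,256/2) × 12 = £7,536.00
Total = £7,532.25 + £7,536.00 = £15,068.25

£15,068.25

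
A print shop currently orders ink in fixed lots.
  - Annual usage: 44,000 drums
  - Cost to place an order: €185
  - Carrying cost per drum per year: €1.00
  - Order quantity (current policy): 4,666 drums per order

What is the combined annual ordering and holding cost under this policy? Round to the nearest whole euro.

Ordering: D/Q × S = 44,000/4,666 × €185 = €1,744.53
Holding:  Q/2 × H = 4,666/2 × €1 = €2,333.00
Total = €1,744.53 + €2,333.00 = €4,077.53

€4,078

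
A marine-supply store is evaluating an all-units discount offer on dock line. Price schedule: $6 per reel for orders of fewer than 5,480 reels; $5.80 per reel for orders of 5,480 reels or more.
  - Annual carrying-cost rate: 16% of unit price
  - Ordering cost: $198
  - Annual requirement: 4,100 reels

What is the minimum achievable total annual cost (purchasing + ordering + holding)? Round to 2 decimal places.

H₁ = 16%×$6 = $0.9600;  H₂ = 16%×$5.80 = $0.9280
EOQ₁ = √(2×4,100×198/0.9600) = 1,300.48  (< 5,480, feasible at tier 1)
EOQ₂ = √(2×4,100×198/0.9280) = 1,322.71  (< 5,480 → use Q = 5,480 at tier-2 price)
TC(tier 1 (EOQ₁), Q≈1,300.5) = $25,848.46
TC(tier 2, Q≈5,480.0) = $26,470.86
Minimum at tier 1 (EOQ₁): $25,848.46

$25,848.46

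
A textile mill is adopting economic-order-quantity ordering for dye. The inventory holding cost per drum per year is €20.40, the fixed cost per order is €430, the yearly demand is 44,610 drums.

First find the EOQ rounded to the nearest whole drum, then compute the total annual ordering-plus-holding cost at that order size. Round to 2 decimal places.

EOQ = √(2DS/H) = √(2 × 44,610 × 430 / 20.4)
    = √(1,880,617.65) ≈ 1,371.36 → Q = 1,371 drums
Orders/yr = 44,610/1,371 = 32.538; ordering cost = 32.538 × €430 = €13,991.47
Average inventory = 1,371/2 = 685.5; holding cost = 685.5 × €20.4 = €13,984.20
Total = €13,991.47 + €13,984.20 = €27,975.67

€27,975.67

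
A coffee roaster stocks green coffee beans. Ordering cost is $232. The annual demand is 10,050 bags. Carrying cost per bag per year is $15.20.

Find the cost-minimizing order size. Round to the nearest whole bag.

Q* = √(2·D·S / H) = √(2·10,050·232 / 15.2) = √306,789.5 ≈ 553.89

554 bags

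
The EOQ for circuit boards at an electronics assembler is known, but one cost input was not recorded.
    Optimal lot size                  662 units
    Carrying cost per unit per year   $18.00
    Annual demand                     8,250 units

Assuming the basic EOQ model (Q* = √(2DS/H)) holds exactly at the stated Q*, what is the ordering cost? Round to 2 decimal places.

$478.08

Since Q* = (2DS/H)^½, squaring gives Q*²·H = 2DS.
S = Q²H / (2D) = 662² × 18 / (2 × 8,250) = 478.0844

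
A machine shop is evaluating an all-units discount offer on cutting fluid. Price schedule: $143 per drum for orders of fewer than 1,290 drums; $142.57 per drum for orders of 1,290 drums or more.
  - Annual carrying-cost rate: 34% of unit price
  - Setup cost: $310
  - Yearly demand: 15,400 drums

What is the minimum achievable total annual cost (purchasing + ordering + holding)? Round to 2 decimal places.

$2,223,745.85

H₁ = 34%×$143 = $48.6200;  H₂ = 34%×$142.57 = $48.4738
EOQ₁ = √(2×15,400×310/48.6200) = 443.15  (< 1,290, feasible at tier 1)
EOQ₂ = √(2×15,400×310/48.4738) = 443.82  (< 1,290 → use Q = 1,290 at tier-2 price)
TC(tier 1 (EOQ₁), Q≈443.1) = $2,223,745.85
TC(tier 2, Q≈1,290.0) = $2,230,544.38
Minimum at tier 1 (EOQ₁): $2,223,745.85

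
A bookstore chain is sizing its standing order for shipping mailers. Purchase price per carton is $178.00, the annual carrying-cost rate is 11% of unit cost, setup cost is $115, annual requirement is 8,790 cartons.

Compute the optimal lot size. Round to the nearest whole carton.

321 cartons

H = i·C = 0.11 × $178 = $19.5800 per carton-year
2DS/H = 2·8,790·115/19.58 = 103,253.32
EOQ = √103,253.32 ≈ 321.33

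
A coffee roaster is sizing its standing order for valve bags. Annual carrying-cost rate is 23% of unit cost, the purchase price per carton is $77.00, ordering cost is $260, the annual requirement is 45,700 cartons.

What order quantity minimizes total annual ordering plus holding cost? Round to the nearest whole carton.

H = i·C = 0.23 × $77 = $17.7100 per carton-year
2DS/H = 2·45,700·260/17.71 = 1,341,840.77
EOQ = √1,341,840.77 ≈ 1,158.38

1,158 cartons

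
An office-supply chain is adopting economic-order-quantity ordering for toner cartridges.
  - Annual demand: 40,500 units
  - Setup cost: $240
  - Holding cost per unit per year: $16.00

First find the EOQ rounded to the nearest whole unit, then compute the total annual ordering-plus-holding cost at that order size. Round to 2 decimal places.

$17,636.33

2DS/H = 2·40,500·240/16 = 1,215,000.00
EOQ = √1,215,000.00 ≈ 1,102.27 → Q = 1,102 units
Ordering: D/Q × S = 40,500/1,102 × $240 = $8,820.33
Holding:  Q/2 × H = 1,102/2 × $16 = $8,816.00
Total = $8,820.33 + $8,816.00 = $17,636.33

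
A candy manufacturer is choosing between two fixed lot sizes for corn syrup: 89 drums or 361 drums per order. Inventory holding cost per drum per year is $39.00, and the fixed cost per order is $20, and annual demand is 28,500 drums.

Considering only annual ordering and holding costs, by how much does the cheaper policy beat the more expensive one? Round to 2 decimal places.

For each Q, cost = (D/Q)·S + (Q/2)·H.
TC(89) = (28,500/89)×20 + (89/2)×39 = $8,139.99
TC(361) = (28,500/361)×20 + (361/2)×39 = $8,618.45
Cheaper: Q = 89.  Difference = $478.45

$478.45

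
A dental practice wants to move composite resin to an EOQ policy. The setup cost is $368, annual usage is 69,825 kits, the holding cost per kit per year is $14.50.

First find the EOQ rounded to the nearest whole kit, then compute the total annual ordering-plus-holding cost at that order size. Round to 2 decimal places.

$27,297.85

2DS/H = 2·69,825·368/14.5 = 3,544,220.69
EOQ = √3,544,220.69 ≈ 1,882.61 → Q = 1,883 kits
Orders/yr = 69,825/1,883 = 37.082; ordering cost = 37.082 × $368 = $13,646.10
Average inventory = 1,883/2 = 941.5; holding cost = 941.5 × $14.5 = $13,651.75
Total = $13,646.10 + $13,651.75 = $27,297.85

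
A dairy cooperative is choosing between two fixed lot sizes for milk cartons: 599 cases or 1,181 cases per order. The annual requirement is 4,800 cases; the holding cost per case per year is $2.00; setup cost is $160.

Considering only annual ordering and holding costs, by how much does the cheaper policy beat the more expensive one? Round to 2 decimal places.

$49.84

TC(Q) = (D/Q)S + (Q/2)H
TC(599) = (4,800/599)×160 + (599/2)×2 = $1,881.14
TC(1,181) = (4,800/1,181)×160 + (1,181/2)×2 = $1,831.30
Cheaper: Q = 1,181.  Difference = $49.84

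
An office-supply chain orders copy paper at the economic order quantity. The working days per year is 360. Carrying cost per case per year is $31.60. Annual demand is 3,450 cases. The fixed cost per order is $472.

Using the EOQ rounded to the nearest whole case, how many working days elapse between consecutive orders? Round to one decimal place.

Optimal lot size Q* = (2 × 3,450 × $472 / $31.6)^½ ≈ 321.03 → Q = 321 cases
Days between orders = 360 / (D/Q) = 360 / 10.748 ≈ 33.496

33.5 days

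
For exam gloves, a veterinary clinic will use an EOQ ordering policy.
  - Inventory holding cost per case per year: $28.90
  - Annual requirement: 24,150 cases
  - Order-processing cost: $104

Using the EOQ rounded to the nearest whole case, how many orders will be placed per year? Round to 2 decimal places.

EOQ = √(2DS/H) = √(2 × 24,150 × 104 / 28.9)
    = √(173,813.15) ≈ 416.91 → Q = 417
Orders per year = D/Q = 24,150 / 417 = 57.914

57.91 orders per year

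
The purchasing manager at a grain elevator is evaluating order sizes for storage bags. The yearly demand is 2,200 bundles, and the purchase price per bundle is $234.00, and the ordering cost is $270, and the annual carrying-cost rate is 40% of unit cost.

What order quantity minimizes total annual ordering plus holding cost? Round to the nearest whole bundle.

H = i·C = 0.4 × $234 = $93.6000 per bundle-year
2DS/H = 2·2,200·270/93.6 = 12,692.31
EOQ = √12,692.31 ≈ 112.66

113 bundles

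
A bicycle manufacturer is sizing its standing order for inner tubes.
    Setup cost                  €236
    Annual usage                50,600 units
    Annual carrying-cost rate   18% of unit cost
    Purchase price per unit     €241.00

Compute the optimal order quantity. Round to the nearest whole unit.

742 units

Carrying cost H = €241 × 18% = €43.3800/unit/yr
Q* = √(2·D·S / H) = √(2·50,600·236 / 43.38) = √550,557.9 ≈ 742.00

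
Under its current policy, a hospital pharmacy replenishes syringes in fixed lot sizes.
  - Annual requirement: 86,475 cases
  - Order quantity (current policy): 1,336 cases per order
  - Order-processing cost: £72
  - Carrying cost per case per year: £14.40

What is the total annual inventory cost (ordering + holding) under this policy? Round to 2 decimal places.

Annual ordering cost = (D/Q)·S = (86,475/1,336) × 72 = £4,660.33
Annual holding cost  = (Q/2)·H = (1,336/2) × 14.4 = £9,619.20
Total = £4,660.33 + £9,619.20 = £14,279.53

£14,279.53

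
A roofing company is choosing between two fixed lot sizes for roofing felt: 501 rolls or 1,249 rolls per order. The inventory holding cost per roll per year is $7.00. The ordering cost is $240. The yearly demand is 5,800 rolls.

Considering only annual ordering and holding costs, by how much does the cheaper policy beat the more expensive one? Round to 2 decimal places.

For each Q, cost = (D/Q)·S + (Q/2)·H.
TC(501) = (5,800/501)×240 + (501/2)×7 = $4,531.94
TC(1,249) = (5,800/1,249)×240 + (1,249/2)×7 = $5,485.99
Cheaper: Q = 501.  Difference = $954.05

$954.05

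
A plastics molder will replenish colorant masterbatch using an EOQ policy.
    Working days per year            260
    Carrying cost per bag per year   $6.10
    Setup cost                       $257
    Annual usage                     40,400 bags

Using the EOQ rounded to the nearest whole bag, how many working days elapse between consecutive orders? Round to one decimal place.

2DS/H = 2·40,400·257/6.1 = 3,404,196.72
EOQ = √3,404,196.72 ≈ 1,845.05 → Q = 1,845 bags
Days between orders = 260 / (D/Q) = 260 / 21.897 ≈ 11.874

11.9 days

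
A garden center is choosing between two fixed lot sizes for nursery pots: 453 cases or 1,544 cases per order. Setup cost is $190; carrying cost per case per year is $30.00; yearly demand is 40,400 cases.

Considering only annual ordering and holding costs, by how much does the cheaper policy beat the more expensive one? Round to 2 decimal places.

Annual cost at Q: ordering D·S/Q plus holding Q·H/2.
TC(453) = (40,400/453)×190 + (453/2)×30 = $23,739.81
TC(1,544) = (40,400/1,544)×190 + (1,544/2)×30 = $28,131.50
|ΔTC| = |$23,739.81 − $28,131.50| = $4,391.69

$4,391.69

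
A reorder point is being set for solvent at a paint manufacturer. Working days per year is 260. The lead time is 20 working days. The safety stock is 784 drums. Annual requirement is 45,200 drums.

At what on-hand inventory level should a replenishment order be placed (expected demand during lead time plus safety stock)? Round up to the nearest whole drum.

Daily demand d = 45,200 / 260 = 173.846 drums/day
Demand during lead time = 173.846 × 20 = 3,476.92
Reorder point = 3,476.92 + 784 = 4,260.92 → round up

4,261 drums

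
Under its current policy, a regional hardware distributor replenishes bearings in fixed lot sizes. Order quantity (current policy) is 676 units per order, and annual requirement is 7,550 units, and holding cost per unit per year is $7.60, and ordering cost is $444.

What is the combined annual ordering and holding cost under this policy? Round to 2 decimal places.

$7,527.68

Ordering: D/Q × S = 7,550/676 × $444 = $4,958.88
Holding:  Q/2 × H = 676/2 × $7.6 = $2,568.80
Total = $4,958.88 + $2,568.80 = $7,527.68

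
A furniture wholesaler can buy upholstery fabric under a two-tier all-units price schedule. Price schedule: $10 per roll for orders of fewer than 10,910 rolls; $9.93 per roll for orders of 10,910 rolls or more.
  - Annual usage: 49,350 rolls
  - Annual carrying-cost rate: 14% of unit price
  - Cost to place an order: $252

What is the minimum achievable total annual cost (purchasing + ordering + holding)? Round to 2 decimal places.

H₁ = 14%×$10 = $1.4000;  H₂ = 14%×$9.93 = $1.3902
EOQ₁ = √(2×49,350×252/1.4000) = 4,214.97  (< 10,910, feasible at tier 1)
EOQ₂ = √(2×49,350×252/1.3902) = 4,229.80  (< 10,910 → use Q = 10,910 at tier-2 price)
TC(tier 1 (EOQ₁), Q≈4,215.0) = $499,400.96
TC(tier 2, Q≈10,910.0) = $498,768.93
Minimum at tier 2: $498,768.93

$498,768.93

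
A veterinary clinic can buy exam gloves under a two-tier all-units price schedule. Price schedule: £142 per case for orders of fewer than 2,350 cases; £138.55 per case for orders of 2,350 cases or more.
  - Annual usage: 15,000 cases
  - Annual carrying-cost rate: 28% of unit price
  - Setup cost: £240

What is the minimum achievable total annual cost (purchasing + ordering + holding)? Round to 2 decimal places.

H₁ = 28%×£142 = £39.7600;  H₂ = 28%×£138.55 = £38.7940
EOQ₁ = √(2×15,000×240/39.7600) = 425.54  (< 2,350, feasible at tier 1)
EOQ₂ = √(2×15,000×240/38.7940) = 430.81  (< 2,350 → use Q = 2,350 at tier-2 price)
TC(tier 1 (EOQ₁), Q≈425.5) = £2,146,919.57
TC(tier 2, Q≈2,350.0) = £2,125,364.86
Minimum at tier 2: £2,125,364.86

£2,125,364.86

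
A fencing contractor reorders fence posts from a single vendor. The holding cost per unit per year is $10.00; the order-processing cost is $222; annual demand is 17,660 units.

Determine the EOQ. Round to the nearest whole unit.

885 units

EOQ = √(2DS/H) = √(2 × 17,660 × 222 / 10)
    = √(784,104.00) ≈ 885.50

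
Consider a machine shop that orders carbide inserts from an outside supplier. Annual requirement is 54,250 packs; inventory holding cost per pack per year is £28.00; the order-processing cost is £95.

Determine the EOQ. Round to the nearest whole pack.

607 packs

Q* = √(2·D·S / H) = √(2·54,250·95 / 28) = √368,125.0 ≈ 606.73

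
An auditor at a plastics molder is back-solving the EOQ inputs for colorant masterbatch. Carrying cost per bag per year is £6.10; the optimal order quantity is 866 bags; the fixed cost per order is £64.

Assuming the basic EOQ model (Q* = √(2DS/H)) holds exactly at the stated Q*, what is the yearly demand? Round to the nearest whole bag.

Since Q* = (2DS/H)^½, squaring gives Q*²·H = 2DS.
D = Q²H / (2S) = 866² × 6.1 / (2 × 64) = 35,740.09

35,740 bags per year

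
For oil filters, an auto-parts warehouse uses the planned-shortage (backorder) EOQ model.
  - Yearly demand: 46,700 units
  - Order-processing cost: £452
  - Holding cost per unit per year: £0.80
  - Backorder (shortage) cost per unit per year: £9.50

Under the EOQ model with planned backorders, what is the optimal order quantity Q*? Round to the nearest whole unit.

Basic EOQ = √(2·46,700·452/0.8) = 7,264.365
Backorder adjustment √((H+b)/b) = √((0.8+9.5)/9.5) = 1.0413
Q* = 7,264.365 × 1.0413 ≈ 7,564.05

7,564 units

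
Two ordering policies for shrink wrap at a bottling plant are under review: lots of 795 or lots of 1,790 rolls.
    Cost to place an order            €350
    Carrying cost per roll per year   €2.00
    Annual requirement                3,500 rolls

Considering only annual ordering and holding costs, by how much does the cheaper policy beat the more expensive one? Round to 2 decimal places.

Annual cost at Q: ordering D·S/Q plus holding Q·H/2.
TC(795) = (3,500/795)×350 + (795/2)×2 = €2,335.88
TC(1,790) = (3,500/1,790)×350 + (1,790/2)×2 = €2,474.36
Lots of 795 are cheaper by €138.48.

€138.48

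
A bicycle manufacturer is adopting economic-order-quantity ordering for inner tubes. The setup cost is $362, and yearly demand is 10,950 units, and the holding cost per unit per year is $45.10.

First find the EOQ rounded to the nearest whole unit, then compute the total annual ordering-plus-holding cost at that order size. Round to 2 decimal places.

2DS/H = 2·10,950·362/45.1 = 175,782.71
EOQ = √175,782.71 ≈ 419.26 → Q = 419 units
Ordering: D/Q × S = 10,950/419 × $362 = $9,460.38
Holding:  Q/2 × H = 419/2 × $45.1 = $9,448.45
Total = $9,460.38 + $9,448.45 = $18,908.83

$18,908.83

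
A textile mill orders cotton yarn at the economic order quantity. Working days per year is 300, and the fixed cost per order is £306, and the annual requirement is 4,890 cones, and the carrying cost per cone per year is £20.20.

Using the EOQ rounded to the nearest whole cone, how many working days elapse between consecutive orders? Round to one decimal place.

EOQ = √(2DS/H) = √(2 × 4,890 × 306 / 20.2)
    = √(148,152.48) ≈ 384.91 → Q = 385 cones
T = Q/D × 300 days = 385/4,890 × 300 = 23.620 days

23.6 days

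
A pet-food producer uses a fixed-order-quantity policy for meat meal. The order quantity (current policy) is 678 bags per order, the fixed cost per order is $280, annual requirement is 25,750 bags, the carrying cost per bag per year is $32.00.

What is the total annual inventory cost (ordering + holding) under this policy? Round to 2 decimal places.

$21,482.22

Orders/yr = 25,750/678 = 37.979; ordering cost = 37.979 × $280 = $10,634.22
Average inventory = 678/2 = 339; holding cost = 339 × $32 = $10,848.00
Total = $10,634.22 + $10,848.00 = $21,482.22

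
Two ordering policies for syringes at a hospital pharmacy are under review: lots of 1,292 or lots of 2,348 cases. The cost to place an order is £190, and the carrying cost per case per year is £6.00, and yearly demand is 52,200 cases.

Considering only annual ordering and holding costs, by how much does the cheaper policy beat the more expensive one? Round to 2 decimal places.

£284.45

Annual cost at Q: ordering D·S/Q plus holding Q·H/2.
TC(1,292) = (52,200/1,292)×190 + (1,292/2)×6 = £11,552.47
TC(2,348) = (52,200/2,348)×190 + (2,348/2)×6 = £11,268.02
|ΔTC| = |£11,552.47 − £11,268.02| = £284.45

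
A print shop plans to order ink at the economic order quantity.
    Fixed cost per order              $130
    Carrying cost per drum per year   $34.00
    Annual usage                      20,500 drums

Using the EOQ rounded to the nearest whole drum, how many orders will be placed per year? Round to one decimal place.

51.8 orders per year

Q* = √(2·D·S / H) = √(2·20,500·130 / 34) = √156,764.7 ≈ 395.94 → Q = 396
Orders per year = D/Q = 20,500 / 396 = 51.768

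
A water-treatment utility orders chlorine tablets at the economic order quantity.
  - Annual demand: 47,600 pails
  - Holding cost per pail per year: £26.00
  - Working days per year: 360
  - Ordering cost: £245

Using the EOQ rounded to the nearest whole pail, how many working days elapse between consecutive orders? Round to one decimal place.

Q* = √(2·D·S / H) = √(2·47,600·245 / 26) = √897,076.9 ≈ 947.14 → Q = 947 pails
Cycle time = (working days × Q)/D = (360 × 947) / 47,600 = 7.162 days

7.2 days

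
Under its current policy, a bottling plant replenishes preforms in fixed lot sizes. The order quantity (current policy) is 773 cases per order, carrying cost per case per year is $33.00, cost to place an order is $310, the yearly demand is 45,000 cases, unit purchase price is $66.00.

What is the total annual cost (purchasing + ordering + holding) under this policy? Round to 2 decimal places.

$3,000,801.07

Annual ordering cost = (D/Q)·S = (45,000/773) × 310 = $18,046.57
Annual holding cost  = (Q/2)·H = (773/2) × 33 = $12,754.50
Purchase cost = D·C = 45,000 × 66 = $2,970,000.00
Total = $18,046.57 + $12,754.50 + $2,970,000.00 = $3,000,801.07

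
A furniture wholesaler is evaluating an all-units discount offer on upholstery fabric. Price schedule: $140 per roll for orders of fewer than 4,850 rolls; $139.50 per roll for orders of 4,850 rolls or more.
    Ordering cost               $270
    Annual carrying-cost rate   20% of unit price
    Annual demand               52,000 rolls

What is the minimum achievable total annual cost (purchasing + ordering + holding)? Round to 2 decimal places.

H₁ = 20%×$140 = $28.0000;  H₂ = 20%×$139.50 = $27.9000
EOQ₁ = √(2×52,000×270/28.0000) = 1,001.43  (< 4,850, feasible at tier 1)
EOQ₂ = √(2×52,000×270/27.9000) = 1,003.22  (< 4,850 → use Q = 4,850 at tier-2 price)
TC(tier 1 (EOQ₁), Q≈1,001.4) = $7,308,039.97
TC(tier 2, Q≈4,850.0) = $7,324,552.35
Minimum at tier 1 (EOQ₁): $7,308,039.97

$7,308,039.97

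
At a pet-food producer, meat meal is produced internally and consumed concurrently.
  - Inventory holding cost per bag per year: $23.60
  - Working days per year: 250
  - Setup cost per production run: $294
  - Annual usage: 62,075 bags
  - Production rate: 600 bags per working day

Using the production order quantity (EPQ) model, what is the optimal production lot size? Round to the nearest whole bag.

1,624 bags

d = 62,075/250 = 248.3000 bags/day;  effective holding cost H(1 − d/p) = 23.6·(1 − 248.3000/600) = 13.83353
Q* = √(2DS / H_eff) = √(2·62,075·294 / 13.83353) ≈ 1,624.35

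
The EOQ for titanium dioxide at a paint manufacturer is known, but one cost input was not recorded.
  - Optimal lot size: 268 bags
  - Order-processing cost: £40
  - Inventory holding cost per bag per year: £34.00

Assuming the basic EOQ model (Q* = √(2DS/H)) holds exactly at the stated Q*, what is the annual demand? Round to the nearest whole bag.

30,525 bags per year

EOQ relation: Q² = 2DS/H, so rearrange for the unknown.
D = Q²H / (2S) = 268² × 34 / (2 × 40) = 30,525.20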